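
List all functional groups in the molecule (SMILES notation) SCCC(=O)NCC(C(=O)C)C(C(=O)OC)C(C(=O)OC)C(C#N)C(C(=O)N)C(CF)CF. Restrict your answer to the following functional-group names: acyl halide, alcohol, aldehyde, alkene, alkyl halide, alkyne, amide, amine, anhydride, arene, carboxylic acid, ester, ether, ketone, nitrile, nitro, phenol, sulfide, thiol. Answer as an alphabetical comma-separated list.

Taking each segment in turn:
  HSCH2: –SH on an sp³ carbon → thiol.
  CH2CONHCH2: –C(=O)–N– linkage → amide (the N is not an amine).
  CH(COCH3): pendant –COCH3: carbonyl C bonded to two carbons → ketone.
  CH(COOCH3): pendant –COOCH3: carbonyl C bonded to C and –OCH3 → ester.
  CH(COOCH3): pendant –COOCH3: carbonyl C bonded to C and –OCH3 → ester.
  CH(CN): pendant –C≡N: nitrile.
  CH(CONH2): pendant –CONH2: carbonyl C bonded to C and N → amide.
  CH(CH2F): pendant –CH2X: halogen on sp³ carbon → alkyl halide.
  CH2F: halogen on an sp³ carbon → alkyl halide.

alkyl halide, amide, ester, ketone, nitrile, thiol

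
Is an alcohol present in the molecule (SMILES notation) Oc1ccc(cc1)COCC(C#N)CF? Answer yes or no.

no

–OH attached directly to an aromatic ring → phenol (not alcohol); the ring itself is an arene.
C–O–C with sp³ carbons on both sides and no adjacent C=O → ether.
pendant –C≡N: nitrile.
halogen on an sp³ carbon → alkyl halide.
In HOC6H4, the –OH is on an aromatic ring carbon; that is a phenol, not an alcohol.
The groups actually present are: alkyl halide, arene, ether, nitrile, phenol.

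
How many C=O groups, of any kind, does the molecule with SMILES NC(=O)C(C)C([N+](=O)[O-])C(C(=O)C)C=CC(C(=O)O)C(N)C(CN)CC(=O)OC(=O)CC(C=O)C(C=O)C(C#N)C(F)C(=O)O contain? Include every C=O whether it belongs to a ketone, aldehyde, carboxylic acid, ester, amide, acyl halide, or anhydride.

8

H2NCO: amide, 1 C=O (running total 1).
CH(COCH3): ketone, 1 C=O (running total 2).
CH(COOH): carboxylic acid, 1 C=O (running total 3).
CH2CO-O-COCH2: anhydride, 2 C=O (running total 5).
CH(CHO): aldehyde, 1 C=O (running total 6).
CH(CHO): aldehyde, 1 C=O (running total 7).
COOH: carboxylic acid, 1 C=O (running total 8).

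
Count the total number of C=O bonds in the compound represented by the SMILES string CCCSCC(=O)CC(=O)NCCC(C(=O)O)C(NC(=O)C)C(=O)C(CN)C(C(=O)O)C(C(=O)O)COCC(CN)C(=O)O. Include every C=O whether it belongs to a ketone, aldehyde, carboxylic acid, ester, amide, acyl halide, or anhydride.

CO: ketone, 1 C=O (running total 1).
CH2CONHCH2: amide, 1 C=O (running total 2).
CH(COOH): carboxylic acid, 1 C=O (running total 3).
CH(NHCOCH3): amide, 1 C=O (running total 4).
CO: ketone, 1 C=O (running total 5).
CH(COOH): carboxylic acid, 1 C=O (running total 6).
CH(COOH): carboxylic acid, 1 C=O (running total 7).
COOH: carboxylic acid, 1 C=O (running total 8).

8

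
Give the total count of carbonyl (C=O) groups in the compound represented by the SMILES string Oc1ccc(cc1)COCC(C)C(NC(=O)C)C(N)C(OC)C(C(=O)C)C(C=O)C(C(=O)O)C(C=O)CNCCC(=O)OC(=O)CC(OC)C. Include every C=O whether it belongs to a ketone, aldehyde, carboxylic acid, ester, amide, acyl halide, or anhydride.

CH(NHCOCH3): amide, 1 C=O (running total 1).
CH(COCH3): ketone, 1 C=O (running total 2).
CH(CHO): aldehyde, 1 C=O (running total 3).
CH(COOH): carboxylic acid, 1 C=O (running total 4).
CH(CHO): aldehyde, 1 C=O (running total 5).
CH2CO-O-COCH2: anhydride, 2 C=O (running total 7).

7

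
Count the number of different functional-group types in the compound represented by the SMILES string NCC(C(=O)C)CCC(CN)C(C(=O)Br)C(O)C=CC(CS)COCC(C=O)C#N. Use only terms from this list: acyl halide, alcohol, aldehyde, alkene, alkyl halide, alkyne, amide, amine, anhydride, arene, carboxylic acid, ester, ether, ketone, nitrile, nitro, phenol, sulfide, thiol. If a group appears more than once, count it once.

9

–NH2 on an sp³ carbon with no adjacent C=O → amine.
pendant –COCH3: carbonyl C bonded to two carbons → ketone.
pendant –CH2NH2: N on sp³ C, no adjacent C=O → amine.
pendant –C(=O)X: carbonyl C bonded to C and halogen → acyl halide.
–OH on an sp³ carbon → alcohol (secondary).
C=C double bond → alkene.
pendant –CH2SH → thiol.
C–O–C with sp³ carbons on both sides and no adjacent C=O → ether.
pendant –CHO: carbonyl C bonded to C and H → aldehyde.
–C≡N: carbon triple-bonded to nitrogen → nitrile.
Distinct types present: acyl halide, alcohol, aldehyde, alkene, amine, ether, ketone, nitrile, thiol.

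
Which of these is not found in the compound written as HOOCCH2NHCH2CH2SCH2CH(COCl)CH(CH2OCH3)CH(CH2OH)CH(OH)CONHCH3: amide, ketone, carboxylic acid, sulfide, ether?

ketone

sulfide: present (CH2SCH2 — C–S–C linkage → sulfide (thioether)).
carboxylic acid: present (HOOC — –COOH: carbonyl C bonded to –OH and C → carboxylic acid (the –OH is not a separate alcohol)).
ether: present (CH(CH2OCH3) — pendant –CH2OCH3: C–O–C linkage → ether).
amide: present (CONHCH3 — –C(=O)NHCH3: carbonyl C bonded to C and to N → amide (the N is not an amine)).
ketone: absent. In CONHCH3, the C=O is bonded to nitrogen, which defines an amide, not a ketone. In HOOC, the C=O bears an –OH, making it a carboxylic acid rather than a ketone. In CH(COCl), the C=O is bonded to a halogen, which defines an acyl halide, not a ketone.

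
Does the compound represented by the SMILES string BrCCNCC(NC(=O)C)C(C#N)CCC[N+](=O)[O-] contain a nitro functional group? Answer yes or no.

Working along the chain:
  BrCH2: halogen on an sp³ carbon → alkyl halide.
  CH2NHCH2: C–N–C with sp³ carbons and no adjacent C=O → amine (secondary).
  CH(NHCOCH3): pendant –NHC(=O)CH3: N bonded to a carbonyl → amide (not amine).
  CH(CN): pendant –C≡N: nitrile.
  CH2NO2: –NO2 on carbon → nitro group.
The CH2NO2 segment supplies the nitro: –NO2 on carbon → nitro group.

yes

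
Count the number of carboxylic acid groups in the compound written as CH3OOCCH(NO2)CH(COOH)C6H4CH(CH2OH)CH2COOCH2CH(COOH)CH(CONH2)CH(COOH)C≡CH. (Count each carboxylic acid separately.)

Taking each segment in turn:
  CH3OOC: CH3O–C(=O)–: carbonyl C bonded to C and to –OCH3 → ester (not ketone + ether).
  CH(NO2): –NO2 on an sp³ carbon → nitro (the N=O is not a carbonyl).
  CH(COOH): pendant –COOH: carbonyl C bonded to C and –OH → carboxylic acid.
  C6H4: para-disubstituted benzene ring → arene.
  CH(CH2OH): pendant –CH2OH on an sp³ backbone C → alcohol.
  CH2COOCH2: –C(=O)–O–C with C on the carbonyl side → ester.
  CH(COOH): pendant –COOH: carbonyl C bonded to C and –OH → carboxylic acid.
  CH(CONH2): pendant –CONH2: carbonyl C bonded to C and N → amide.
  CH(COOH): pendant –COOH: carbonyl C bonded to C and –OH → carboxylic acid.
  C≡CH: C≡C triple bond → alkyne.
Carboxylic acid appears at: CH(COOH), CH(COOH), CH(COOH) → 3.

3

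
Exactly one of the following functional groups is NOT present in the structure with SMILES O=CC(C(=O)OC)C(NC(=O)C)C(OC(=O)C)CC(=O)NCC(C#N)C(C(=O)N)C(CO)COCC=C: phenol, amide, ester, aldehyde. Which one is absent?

amide: present (CH(NHCOCH3) — pendant –NHC(=O)CH3: N bonded to a carbonyl → amide (not amine)).
aldehyde: present (OHC — terminal –CHO: carbonyl C bonded to H and C → aldehyde).
ester: present (CH(COOCH3) — pendant –COOCH3: carbonyl C bonded to C and –OCH3 → ester).
phenol: absent. In CH(CH2OH), the –OH is on an sp³ carbon, not on an aromatic ring, so it is an alcohol.

phenol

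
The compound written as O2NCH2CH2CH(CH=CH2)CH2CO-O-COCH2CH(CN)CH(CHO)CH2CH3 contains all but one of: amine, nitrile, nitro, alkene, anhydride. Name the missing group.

alkene: present (CH(CH=CH2) — pendant –CH=CH2: C=C double bond → alkene).
anhydride: present (CH2CO-O-COCH2 — two acyl groups sharing one oxygen, –C(=O)–O–C(=O)– → anhydride).
nitrile: present (CH(CN) — pendant –C≡N: nitrile).
nitro: present (O2NCH2 — –NO2 on carbon → nitro group).
amine: no segment matches this pattern.

amine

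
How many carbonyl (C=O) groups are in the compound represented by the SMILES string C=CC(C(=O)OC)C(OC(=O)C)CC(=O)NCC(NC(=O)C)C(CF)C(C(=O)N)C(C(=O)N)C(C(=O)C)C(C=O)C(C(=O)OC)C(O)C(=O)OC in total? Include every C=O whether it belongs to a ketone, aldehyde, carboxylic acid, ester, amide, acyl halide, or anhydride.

10

CH(COOCH3): ester, 1 C=O (running total 1).
CH(OCOCH3): ester, 1 C=O (running total 2).
CH2CONHCH2: amide, 1 C=O (running total 3).
CH(NHCOCH3): amide, 1 C=O (running total 4).
CH(CONH2): amide, 1 C=O (running total 5).
CH(CONH2): amide, 1 C=O (running total 6).
CH(COCH3): ketone, 1 C=O (running total 7).
CH(CHO): aldehyde, 1 C=O (running total 8).
CH(COOCH3): ester, 1 C=O (running total 9).
COOCH3: ester, 1 C=O (running total 10).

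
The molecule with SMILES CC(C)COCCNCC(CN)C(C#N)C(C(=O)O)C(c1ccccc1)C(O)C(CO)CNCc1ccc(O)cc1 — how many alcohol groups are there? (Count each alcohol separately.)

2

C–O–C with sp³ carbons on both sides and no adjacent C=O → ether.
C–N–C with sp³ carbons and no adjacent C=O → amine (secondary).
pendant –CH2NH2: N on sp³ C, no adjacent C=O → amine.
pendant –C≡N: nitrile.
pendant –COOH: carbonyl C bonded to C and –OH → carboxylic acid.
pendant –C6H5: benzene ring → arene.
–OH on an sp³ carbon → alcohol (secondary).
pendant –CH2OH on an sp³ backbone C → alcohol.
C–N–C with sp³ carbons and no adjacent C=O → amine (secondary).
–OH attached directly to an aromatic ring → phenol (not alcohol); the ring itself is an arene.
Alcohol appears at: CH(OH), CH(CH2OH) → 2.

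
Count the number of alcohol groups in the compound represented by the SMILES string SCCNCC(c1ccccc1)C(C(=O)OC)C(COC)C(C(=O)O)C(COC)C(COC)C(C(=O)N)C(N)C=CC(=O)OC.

0

–SH on an sp³ carbon → thiol.
C–N–C with sp³ carbons and no adjacent C=O → amine (secondary).
pendant –C6H5: benzene ring → arene.
pendant –COOCH3: carbonyl C bonded to C and –OCH3 → ester.
pendant –CH2OCH3: C–O–C linkage → ether.
pendant –COOH: carbonyl C bonded to C and –OH → carboxylic acid.
pendant –CH2OCH3: C–O–C linkage → ether.
pendant –CH2OCH3: C–O–C linkage → ether.
pendant –CONH2: carbonyl C bonded to C and N → amide.
–NH2 on an sp³ carbon with no adjacent C=O → amine.
C=C double bond → alkene.
–C(=O)OCH3: carbonyl C bonded to C and to –OCH3 → ester (not ketone + ether).
No segment is a alcohol: HSCH2 is thiol, not alcohol; CH(CH2OCH3) is ether, not alcohol; CH(COOH) is carboxylic acid, not alcohol. → 0.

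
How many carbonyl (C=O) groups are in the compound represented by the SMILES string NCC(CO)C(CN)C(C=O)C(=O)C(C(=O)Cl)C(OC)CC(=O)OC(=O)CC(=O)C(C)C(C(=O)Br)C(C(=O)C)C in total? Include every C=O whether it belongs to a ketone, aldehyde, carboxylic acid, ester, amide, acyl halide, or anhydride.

8

CH(CHO): aldehyde, 1 C=O (running total 1).
CO: ketone, 1 C=O (running total 2).
CH(COCl): acyl halide, 1 C=O (running total 3).
CH2CO-O-COCH2: anhydride, 2 C=O (running total 5).
CO: ketone, 1 C=O (running total 6).
CH(COBr): acyl halide, 1 C=O (running total 7).
CH(COCH3): ketone, 1 C=O (running total 8).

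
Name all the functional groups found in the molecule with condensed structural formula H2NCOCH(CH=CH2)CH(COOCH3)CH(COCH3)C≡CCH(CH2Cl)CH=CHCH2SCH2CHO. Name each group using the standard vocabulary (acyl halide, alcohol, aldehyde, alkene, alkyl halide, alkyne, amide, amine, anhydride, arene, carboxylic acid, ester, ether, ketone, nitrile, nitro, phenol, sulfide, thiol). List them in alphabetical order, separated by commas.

–C(=O)NH2: carbonyl C bonded to C and to N → amide (the N is not a separate amine).
pendant –CH=CH2: C=C double bond → alkene.
pendant –COOCH3: carbonyl C bonded to C and –OCH3 → ester.
pendant –COCH3: carbonyl C bonded to two carbons → ketone.
C≡C triple bond → alkyne.
pendant –CH2X: halogen on sp³ carbon → alkyl halide.
C=C double bond → alkene.
C–S–C linkage → sulfide (thioether).
terminal –CHO: carbonyl C bonded to H and C → aldehyde.

aldehyde, alkene, alkyl halide, alkyne, amide, ester, ketone, sulfide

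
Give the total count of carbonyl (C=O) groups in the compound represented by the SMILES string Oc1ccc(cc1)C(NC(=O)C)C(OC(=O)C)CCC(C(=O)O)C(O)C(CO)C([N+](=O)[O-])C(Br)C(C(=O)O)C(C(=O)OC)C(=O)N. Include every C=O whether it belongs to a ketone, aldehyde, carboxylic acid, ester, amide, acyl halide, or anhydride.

CH(NHCOCH3): amide, 1 C=O (running total 1).
CH(OCOCH3): ester, 1 C=O (running total 2).
CH(COOH): carboxylic acid, 1 C=O (running total 3).
CH(COOH): carboxylic acid, 1 C=O (running total 4).
CH(COOCH3): ester, 1 C=O (running total 5).
CONH2: amide, 1 C=O (running total 6).

6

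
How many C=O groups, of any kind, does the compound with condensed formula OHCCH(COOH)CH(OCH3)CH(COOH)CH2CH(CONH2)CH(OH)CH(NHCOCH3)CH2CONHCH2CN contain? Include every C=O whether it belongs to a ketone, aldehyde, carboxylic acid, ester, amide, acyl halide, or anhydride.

6

OHC: aldehyde, 1 C=O (running total 1).
CH(COOH): carboxylic acid, 1 C=O (running total 2).
CH(COOH): carboxylic acid, 1 C=O (running total 3).
CH(CONH2): amide, 1 C=O (running total 4).
CH(NHCOCH3): amide, 1 C=O (running total 5).
CH2CONHCH2: amide, 1 C=O (running total 6).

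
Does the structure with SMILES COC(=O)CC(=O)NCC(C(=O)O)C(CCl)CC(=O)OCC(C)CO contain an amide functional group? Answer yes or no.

yes

CH3O–C(=O)–: carbonyl C bonded to C and to –OCH3 → ester (not ketone + ether).
–C(=O)–N– linkage → amide (the N is not an amine).
pendant –COOH: carbonyl C bonded to C and –OH → carboxylic acid.
pendant –CH2X: halogen on sp³ carbon → alkyl halide.
–C(=O)–O–C with C on the carbonyl side → ester.
–OH on an sp³ carbon → alcohol.
The CH2CONHCH2 segment supplies the amide: –C(=O)–N– linkage → amide (the N is not an amine).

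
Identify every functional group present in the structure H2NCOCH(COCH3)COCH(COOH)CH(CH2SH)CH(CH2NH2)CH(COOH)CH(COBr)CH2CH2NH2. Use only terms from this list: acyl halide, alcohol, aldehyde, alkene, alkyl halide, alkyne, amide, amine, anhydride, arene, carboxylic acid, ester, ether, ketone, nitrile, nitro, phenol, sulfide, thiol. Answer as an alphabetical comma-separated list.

acyl halide, amide, amine, carboxylic acid, ketone, thiol

Working along the chain:
  H2NCO: –C(=O)NH2: carbonyl C bonded to C and to N → amide (the N is not a separate amine).
  CH(COCH3): pendant –COCH3: carbonyl C bonded to two carbons → ketone.
  CO: –C(=O)– with carbon on both sides → ketone.
  CH(COOH): pendant –COOH: carbonyl C bonded to C and –OH → carboxylic acid.
  CH(CH2SH): pendant –CH2SH → thiol.
  CH(CH2NH2): pendant –CH2NH2: N on sp³ C, no adjacent C=O → amine.
  CH(COOH): pendant –COOH: carbonyl C bonded to C and –OH → carboxylic acid.
  CH(COBr): pendant –C(=O)X: carbonyl C bonded to C and halogen → acyl halide.
  CH2NH2: –NH2 on an sp³ carbon with no adjacent C=O → amine.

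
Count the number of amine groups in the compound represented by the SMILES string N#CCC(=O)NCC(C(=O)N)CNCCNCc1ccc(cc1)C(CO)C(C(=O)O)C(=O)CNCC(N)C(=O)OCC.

Working along the chain:
  N≡C: N≡C–: carbon triple-bonded to nitrogen → nitrile.
  CH2CONHCH2: –C(=O)–N– linkage → amide (the N is not an amine).
  CH(CONH2): pendant –CONH2: carbonyl C bonded to C and N → amide.
  CH2NHCH2: C–N–C with sp³ carbons and no adjacent C=O → amine (secondary).
  CH2NHCH2: C–N–C with sp³ carbons and no adjacent C=O → amine (secondary).
  C6H4: para-disubstituted benzene ring → arene.
  CH(CH2OH): pendant –CH2OH on an sp³ backbone C → alcohol.
  CH(COOH): pendant –COOH: carbonyl C bonded to C and –OH → carboxylic acid.
  CO: –C(=O)– with carbon on both sides → ketone.
  CH2NHCH2: C–N–C with sp³ carbons and no adjacent C=O → amine (secondary).
  CH(NH2): –NH2 on an sp³ carbon with no adjacent C=O → amine.
  COOCH2CH3: –C(=O)OCH2CH3: carbonyl C bonded to C and to –OEt → ester.
Amine appears at: CH2NHCH2, CH2NHCH2, CH2NHCH2, CH(NH2) → 4.

4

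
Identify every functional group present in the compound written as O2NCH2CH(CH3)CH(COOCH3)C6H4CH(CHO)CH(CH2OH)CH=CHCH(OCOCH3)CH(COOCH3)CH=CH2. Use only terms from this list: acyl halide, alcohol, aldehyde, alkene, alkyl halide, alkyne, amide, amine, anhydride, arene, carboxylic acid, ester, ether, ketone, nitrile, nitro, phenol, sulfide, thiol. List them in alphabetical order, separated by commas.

alcohol, aldehyde, alkene, arene, ester, nitro

–NO2 on carbon → nitro group.
pendant –COOCH3: carbonyl C bonded to C and –OCH3 → ester.
para-disubstituted benzene ring → arene.
pendant –CHO: carbonyl C bonded to C and H → aldehyde.
pendant –CH2OH on an sp³ backbone C → alcohol.
C=C double bond → alkene.
pendant –OC(=O)CH3: an acyloxy group → ester.
pendant –COOCH3: carbonyl C bonded to C and –OCH3 → ester.
C=C double bond → alkene.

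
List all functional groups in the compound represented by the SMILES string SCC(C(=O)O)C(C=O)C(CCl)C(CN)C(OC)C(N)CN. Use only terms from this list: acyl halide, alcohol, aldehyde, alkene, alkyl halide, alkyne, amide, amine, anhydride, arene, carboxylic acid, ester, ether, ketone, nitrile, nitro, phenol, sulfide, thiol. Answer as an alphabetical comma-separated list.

aldehyde, alkyl halide, amine, carboxylic acid, ether, thiol

Taking each segment in turn:
  HSCH2: –SH on an sp³ carbon → thiol.
  CH(COOH): pendant –COOH: carbonyl C bonded to C and –OH → carboxylic acid.
  CH(CHO): pendant –CHO: carbonyl C bonded to C and H → aldehyde.
  CH(CH2Cl): pendant –CH2X: halogen on sp³ carbon → alkyl halide.
  CH(CH2NH2): pendant –CH2NH2: N on sp³ C, no adjacent C=O → amine.
  CH(OCH3): pendant –OCH3: C–O–C with sp³ C, no adjacent C=O → ether.
  CH(NH2): –NH2 on an sp³ carbon with no adjacent C=O → amine.
  CH2NH2: –NH2 on an sp³ carbon with no adjacent C=O → amine.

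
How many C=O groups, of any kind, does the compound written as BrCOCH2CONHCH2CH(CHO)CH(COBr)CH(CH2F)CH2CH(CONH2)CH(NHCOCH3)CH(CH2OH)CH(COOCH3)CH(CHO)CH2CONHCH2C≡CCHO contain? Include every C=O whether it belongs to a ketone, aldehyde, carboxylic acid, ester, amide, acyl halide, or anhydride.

BrCO: acyl halide, 1 C=O (running total 1).
CH2CONHCH2: amide, 1 C=O (running total 2).
CH(CHO): aldehyde, 1 C=O (running total 3).
CH(COBr): acyl halide, 1 C=O (running total 4).
CH(CONH2): amide, 1 C=O (running total 5).
CH(NHCOCH3): amide, 1 C=O (running total 6).
CH(COOCH3): ester, 1 C=O (running total 7).
CH(CHO): aldehyde, 1 C=O (running total 8).
CH2CONHCH2: amide, 1 C=O (running total 9).
CHO: aldehyde, 1 C=O (running total 10).

10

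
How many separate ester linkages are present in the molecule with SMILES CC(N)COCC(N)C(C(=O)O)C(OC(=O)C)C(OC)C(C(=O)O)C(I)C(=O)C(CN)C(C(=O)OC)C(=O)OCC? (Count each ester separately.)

3

–NH2 on an sp³ carbon with no adjacent C=O → amine.
C–O–C with sp³ carbons on both sides and no adjacent C=O → ether.
–NH2 on an sp³ carbon with no adjacent C=O → amine.
pendant –COOH: carbonyl C bonded to C and –OH → carboxylic acid.
pendant –OC(=O)CH3: an acyloxy group → ester.
pendant –OCH3: C–O–C with sp³ C, no adjacent C=O → ether.
pendant –COOH: carbonyl C bonded to C and –OH → carboxylic acid.
halogen on an sp³ carbon → alkyl halide.
–C(=O)– with carbon on both sides → ketone.
pendant –CH2NH2: N on sp³ C, no adjacent C=O → amine.
pendant –COOCH3: carbonyl C bonded to C and –OCH3 → ester.
–C(=O)OCH2CH3: carbonyl C bonded to C and to –OEt → ester.
Ester appears at: CH(OCOCH3), CH(COOCH3), COOCH2CH3 → 3.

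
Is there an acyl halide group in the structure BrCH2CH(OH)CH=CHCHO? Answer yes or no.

Working along the chain:
  BrCH2: halogen on an sp³ carbon → alkyl halide.
  CH(OH): –OH on an sp³ carbon → alcohol (secondary).
  CH=CH: C=C double bond → alkene.
  CHO: terminal –CHO: carbonyl C bonded to H and C → aldehyde.
The groups actually present are: alcohol, aldehyde, alkene, alkyl halide.

no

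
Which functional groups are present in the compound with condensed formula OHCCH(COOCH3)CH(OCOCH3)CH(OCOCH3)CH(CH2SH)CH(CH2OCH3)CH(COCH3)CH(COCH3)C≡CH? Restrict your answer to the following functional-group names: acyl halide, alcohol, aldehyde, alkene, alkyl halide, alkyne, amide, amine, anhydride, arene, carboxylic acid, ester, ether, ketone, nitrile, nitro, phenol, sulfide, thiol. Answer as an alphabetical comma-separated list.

aldehyde, alkyne, ester, ether, ketone, thiol

Reading the structure from left to right:
  OHC: terminal –CHO: carbonyl C bonded to H and C → aldehyde.
  CH(COOCH3): pendant –COOCH3: carbonyl C bonded to C and –OCH3 → ester.
  CH(OCOCH3): pendant –OC(=O)CH3: an acyloxy group → ester.
  CH(OCOCH3): pendant –OC(=O)CH3: an acyloxy group → ester.
  CH(CH2SH): pendant –CH2SH → thiol.
  CH(CH2OCH3): pendant –CH2OCH3: C–O–C linkage → ether.
  CH(COCH3): pendant –COCH3: carbonyl C bonded to two carbons → ketone.
  CH(COCH3): pendant –COCH3: carbonyl C bonded to two carbons → ketone.
  C≡CH: C≡C triple bond → alkyne.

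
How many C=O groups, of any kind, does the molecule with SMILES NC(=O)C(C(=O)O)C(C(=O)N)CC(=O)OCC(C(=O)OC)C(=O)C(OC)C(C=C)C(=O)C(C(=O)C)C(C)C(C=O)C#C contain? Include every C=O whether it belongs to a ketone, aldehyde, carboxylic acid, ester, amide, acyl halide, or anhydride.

H2NCO: amide, 1 C=O (running total 1).
CH(COOH): carboxylic acid, 1 C=O (running total 2).
CH(CONH2): amide, 1 C=O (running total 3).
CH2COOCH2: ester, 1 C=O (running total 4).
CH(COOCH3): ester, 1 C=O (running total 5).
CO: ketone, 1 C=O (running total 6).
CO: ketone, 1 C=O (running total 7).
CH(COCH3): ketone, 1 C=O (running total 8).
CH(CHO): aldehyde, 1 C=O (running total 9).

9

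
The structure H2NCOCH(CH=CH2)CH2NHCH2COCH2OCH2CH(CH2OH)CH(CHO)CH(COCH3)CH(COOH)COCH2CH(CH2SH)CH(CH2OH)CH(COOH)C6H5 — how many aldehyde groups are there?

1

–C(=O)NH2: carbonyl C bonded to C and to N → amide (the N is not a separate amine).
pendant –CH=CH2: C=C double bond → alkene.
C–N–C with sp³ carbons and no adjacent C=O → amine (secondary).
–C(=O)– with carbon on both sides → ketone.
C–O–C with sp³ carbons on both sides and no adjacent C=O → ether.
pendant –CH2OH on an sp³ backbone C → alcohol.
pendant –CHO: carbonyl C bonded to C and H → aldehyde.
pendant –COCH3: carbonyl C bonded to two carbons → ketone.
pendant –COOH: carbonyl C bonded to C and –OH → carboxylic acid.
–C(=O)– with carbon on both sides → ketone.
pendant –CH2SH → thiol.
pendant –CH2OH on an sp³ backbone C → alcohol.
pendant –COOH: carbonyl C bonded to C and –OH → carboxylic acid.
–C6H5 phenyl ring → arene.
Aldehyde appears at: CH(CHO) → 1.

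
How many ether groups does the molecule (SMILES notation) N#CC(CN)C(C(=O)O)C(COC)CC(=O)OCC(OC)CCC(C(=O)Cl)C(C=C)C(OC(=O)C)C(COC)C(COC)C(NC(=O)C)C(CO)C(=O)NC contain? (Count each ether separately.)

4

Taking each segment in turn:
  N≡C: N≡C–: carbon triple-bonded to nitrogen → nitrile.
  CH(CH2NH2): pendant –CH2NH2: N on sp³ C, no adjacent C=O → amine.
  CH(COOH): pendant –COOH: carbonyl C bonded to C and –OH → carboxylic acid.
  CH(CH2OCH3): pendant –CH2OCH3: C–O–C linkage → ether.
  CH2COOCH2: –C(=O)–O–C with C on the carbonyl side → ester.
  CH(OCH3): pendant –OCH3: C–O–C with sp³ C, no adjacent C=O → ether.
  CH(COCl): pendant –C(=O)X: carbonyl C bonded to C and halogen → acyl halide.
  CH(CH=CH2): pendant –CH=CH2: C=C double bond → alkene.
  CH(OCOCH3): pendant –OC(=O)CH3: an acyloxy group → ester.
  CH(CH2OCH3): pendant –CH2OCH3: C–O–C linkage → ether.
  CH(CH2OCH3): pendant –CH2OCH3: C–O–C linkage → ether.
  CH(NHCOCH3): pendant –NHC(=O)CH3: N bonded to a carbonyl → amide (not amine).
  CH(CH2OH): pendant –CH2OH on an sp³ backbone C → alcohol.
  CONHCH3: –C(=O)NHCH3: carbonyl C bonded to C and to N → amide (the N is not an amine).
Ether appears at: CH(CH2OCH3), CH(OCH3), CH(CH2OCH3), CH(CH2OCH3) → 4.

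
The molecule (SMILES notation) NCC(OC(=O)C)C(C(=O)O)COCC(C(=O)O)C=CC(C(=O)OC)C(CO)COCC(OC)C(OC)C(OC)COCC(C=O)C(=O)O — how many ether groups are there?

Reading the structure from left to right:
  H2NCH2: –NH2 on an sp³ carbon with no adjacent C=O → amine.
  CH(OCOCH3): pendant –OC(=O)CH3: an acyloxy group → ester.
  CH(COOH): pendant –COOH: carbonyl C bonded to C and –OH → carboxylic acid.
  CH2OCH2: C–O–C with sp³ carbons on both sides and no adjacent C=O → ether.
  CH(COOH): pendant –COOH: carbonyl C bonded to C and –OH → carboxylic acid.
  CH=CH: C=C double bond → alkene.
  CH(COOCH3): pendant –COOCH3: carbonyl C bonded to C and –OCH3 → ester.
  CH(CH2OH): pendant –CH2OH on an sp³ backbone C → alcohol.
  CH2OCH2: C–O–C with sp³ carbons on both sides and no adjacent C=O → ether.
  CH(OCH3): pendant –OCH3: C–O–C with sp³ C, no adjacent C=O → ether.
  CH(OCH3): pendant –OCH3: C–O–C with sp³ C, no adjacent C=O → ether.
  CH(OCH3): pendant –OCH3: C–O–C with sp³ C, no adjacent C=O → ether.
  CH2OCH2: C–O–C with sp³ carbons on both sides and no adjacent C=O → ether.
  CH(CHO): pendant –CHO: carbonyl C bonded to C and H → aldehyde.
  COOH: –COOH: carbonyl C bonded to –OH and C → carboxylic acid (the –OH is not a separate alcohol).
Ether appears at: CH2OCH2, CH2OCH2, CH(OCH3), CH(OCH3), CH(OCH3), CH2OCH2 → 6.

6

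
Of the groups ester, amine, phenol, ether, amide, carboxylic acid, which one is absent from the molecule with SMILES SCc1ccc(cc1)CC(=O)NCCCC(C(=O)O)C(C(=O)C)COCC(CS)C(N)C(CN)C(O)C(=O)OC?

phenol

ether: present (CH2OCH2 — C–O–C with sp³ carbons on both sides and no adjacent C=O → ether).
ester: present (COOCH3 — –C(=O)OCH3: carbonyl C bonded to C and to –OCH3 → ester (not ketone + ether)).
amide: present (CH2CONHCH2 — –C(=O)–N– linkage → amide (the N is not an amine)).
carboxylic acid: present (CH(COOH) — pendant –COOH: carbonyl C bonded to C and –OH → carboxylic acid).
amine: present (CH(NH2) — –NH2 on an sp³ carbon with no adjacent C=O → amine).
phenol: absent. In CH(OH), the –OH is on an sp³ carbon, not on an aromatic ring, so it is an alcohol.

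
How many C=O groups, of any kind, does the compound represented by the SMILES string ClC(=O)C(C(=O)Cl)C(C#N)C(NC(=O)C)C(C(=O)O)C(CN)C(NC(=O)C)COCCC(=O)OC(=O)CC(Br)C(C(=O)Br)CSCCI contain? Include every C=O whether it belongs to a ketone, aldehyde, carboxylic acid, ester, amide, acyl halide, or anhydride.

ClCO: acyl halide, 1 C=O (running total 1).
CH(COCl): acyl halide, 1 C=O (running total 2).
CH(NHCOCH3): amide, 1 C=O (running total 3).
CH(COOH): carboxylic acid, 1 C=O (running total 4).
CH(NHCOCH3): amide, 1 C=O (running total 5).
CH2CO-O-COCH2: anhydride, 2 C=O (running total 7).
CH(COBr): acyl halide, 1 C=O (running total 8).

8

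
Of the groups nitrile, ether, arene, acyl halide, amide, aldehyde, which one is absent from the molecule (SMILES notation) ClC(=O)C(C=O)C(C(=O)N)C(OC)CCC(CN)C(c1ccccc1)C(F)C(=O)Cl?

nitrile

ether: present (CH(OCH3) — pendant –OCH3: C–O–C with sp³ C, no adjacent C=O → ether).
aldehyde: present (CH(CHO) — pendant –CHO: carbonyl C bonded to C and H → aldehyde).
acyl halide: present (ClCO — –C(=O)Cl: carbonyl C bonded to C and to a halogen → acyl halide (not alkyl halide)).
arene: present (CH(C6H5) — pendant –C6H5: benzene ring → arene).
amide: present (CH(CONH2) — pendant –CONH2: carbonyl C bonded to C and N → amide).
nitrile: no segment matches this pattern.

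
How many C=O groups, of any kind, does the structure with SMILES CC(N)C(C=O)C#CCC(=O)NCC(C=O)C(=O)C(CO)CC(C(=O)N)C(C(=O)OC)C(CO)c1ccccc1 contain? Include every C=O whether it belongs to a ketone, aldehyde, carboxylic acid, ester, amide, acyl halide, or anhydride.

CH(CHO): aldehyde, 1 C=O (running total 1).
CH2CONHCH2: amide, 1 C=O (running total 2).
CH(CHO): aldehyde, 1 C=O (running total 3).
CO: ketone, 1 C=O (running total 4).
CH(CONH2): amide, 1 C=O (running total 5).
CH(COOCH3): ester, 1 C=O (running total 6).

6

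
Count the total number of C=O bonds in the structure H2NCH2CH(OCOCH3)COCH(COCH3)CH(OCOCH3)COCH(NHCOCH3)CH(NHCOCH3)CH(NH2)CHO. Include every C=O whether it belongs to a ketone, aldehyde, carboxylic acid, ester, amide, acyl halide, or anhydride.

CH(OCOCH3): ester, 1 C=O (running total 1).
CO: ketone, 1 C=O (running total 2).
CH(COCH3): ketone, 1 C=O (running total 3).
CH(OCOCH3): ester, 1 C=O (running total 4).
CO: ketone, 1 C=O (running total 5).
CH(NHCOCH3): amide, 1 C=O (running total 6).
CH(NHCOCH3): amide, 1 C=O (running total 7).
CHO: aldehyde, 1 C=O (running total 8).

8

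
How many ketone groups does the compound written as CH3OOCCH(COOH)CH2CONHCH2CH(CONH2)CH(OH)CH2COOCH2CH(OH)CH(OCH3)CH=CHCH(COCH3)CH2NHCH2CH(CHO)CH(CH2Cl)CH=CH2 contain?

1

Working along the chain:
  CH3OOC: CH3O–C(=O)–: carbonyl C bonded to C and to –OCH3 → ester (not ketone + ether).
  CH(COOH): pendant –COOH: carbonyl C bonded to C and –OH → carboxylic acid.
  CH2CONHCH2: –C(=O)–N– linkage → amide (the N is not an amine).
  CH(CONH2): pendant –CONH2: carbonyl C bonded to C and N → amide.
  CH(OH): –OH on an sp³ carbon → alcohol (secondary).
  CH2COOCH2: –C(=O)–O–C with C on the carbonyl side → ester.
  CH(OH): –OH on an sp³ carbon → alcohol (secondary).
  CH(OCH3): pendant –OCH3: C–O–C with sp³ C, no adjacent C=O → ether.
  CH=CH: C=C double bond → alkene.
  CH(COCH3): pendant –COCH3: carbonyl C bonded to two carbons → ketone.
  CH2NHCH2: C–N–C with sp³ carbons and no adjacent C=O → amine (secondary).
  CH(CHO): pendant –CHO: carbonyl C bonded to C and H → aldehyde.
  CH(CH2Cl): pendant –CH2X: halogen on sp³ carbon → alkyl halide.
  CH=CH2: C=C double bond → alkene.
Ketone appears at: CH(COCH3) → 1.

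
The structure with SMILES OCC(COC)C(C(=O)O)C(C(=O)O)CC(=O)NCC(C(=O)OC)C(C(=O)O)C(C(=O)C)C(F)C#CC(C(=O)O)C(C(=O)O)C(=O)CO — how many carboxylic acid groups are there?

HO– on an sp³ carbon → alcohol.
pendant –CH2OCH3: C–O–C linkage → ether.
pendant –COOH: carbonyl C bonded to C and –OH → carboxylic acid.
pendant –COOH: carbonyl C bonded to C and –OH → carboxylic acid.
–C(=O)–N– linkage → amide (the N is not an amine).
pendant –COOCH3: carbonyl C bonded to C and –OCH3 → ester.
pendant –COOH: carbonyl C bonded to C and –OH → carboxylic acid.
pendant –COCH3: carbonyl C bonded to two carbons → ketone.
halogen on an sp³ carbon → alkyl halide.
C≡C triple bond → alkyne.
pendant –COOH: carbonyl C bonded to C and –OH → carboxylic acid.
pendant –COOH: carbonyl C bonded to C and –OH → carboxylic acid.
–C(=O)– with carbon on both sides → ketone.
–OH on an sp³ carbon → alcohol.
Carboxylic acid appears at: CH(COOH), CH(COOH), CH(COOH), CH(COOH), CH(COOH) → 5.

5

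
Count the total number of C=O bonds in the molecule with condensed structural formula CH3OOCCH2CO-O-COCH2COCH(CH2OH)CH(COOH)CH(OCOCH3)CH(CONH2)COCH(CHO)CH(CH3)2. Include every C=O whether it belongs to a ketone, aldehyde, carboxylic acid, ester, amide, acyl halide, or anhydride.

CH3OOC: ester, 1 C=O (running total 1).
CH2CO-O-COCH2: anhydride, 2 C=O (running total 3).
CO: ketone, 1 C=O (running total 4).
CH(COOH): carboxylic acid, 1 C=O (running total 5).
CH(OCOCH3): ester, 1 C=O (running total 6).
CH(CONH2): amide, 1 C=O (running total 7).
CO: ketone, 1 C=O (running total 8).
CH(CHO): aldehyde, 1 C=O (running total 9).

9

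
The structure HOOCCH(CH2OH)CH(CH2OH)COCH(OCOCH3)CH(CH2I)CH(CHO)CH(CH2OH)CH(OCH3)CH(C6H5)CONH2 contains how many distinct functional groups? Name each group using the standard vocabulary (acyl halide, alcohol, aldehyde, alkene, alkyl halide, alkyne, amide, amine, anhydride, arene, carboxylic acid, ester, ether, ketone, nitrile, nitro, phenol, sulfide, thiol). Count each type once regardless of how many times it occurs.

Working along the chain:
  HOOC: –COOH: carbonyl C bonded to –OH and C → carboxylic acid (the –OH is not a separate alcohol).
  CH(CH2OH): pendant –CH2OH on an sp³ backbone C → alcohol.
  CH(CH2OH): pendant –CH2OH on an sp³ backbone C → alcohol.
  CO: –C(=O)– with carbon on both sides → ketone.
  CH(OCOCH3): pendant –OC(=O)CH3: an acyloxy group → ester.
  CH(CH2I): pendant –CH2X: halogen on sp³ carbon → alkyl halide.
  CH(CHO): pendant –CHO: carbonyl C bonded to C and H → aldehyde.
  CH(CH2OH): pendant –CH2OH on an sp³ backbone C → alcohol.
  CH(OCH3): pendant –OCH3: C–O–C with sp³ C, no adjacent C=O → ether.
  CH(C6H5): pendant –C6H5: benzene ring → arene.
  CONH2: –C(=O)NH2: carbonyl C bonded to C and to N → amide (the N is not a separate amine).
Distinct types present: alcohol, aldehyde, alkyl halide, amide, arene, carboxylic acid, ester, ether, ketone.

9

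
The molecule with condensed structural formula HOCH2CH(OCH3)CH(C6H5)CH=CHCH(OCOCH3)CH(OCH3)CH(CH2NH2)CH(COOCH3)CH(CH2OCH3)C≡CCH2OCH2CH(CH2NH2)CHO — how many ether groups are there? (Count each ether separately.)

Reading the structure from left to right:
  HOCH2: HO– on an sp³ carbon → alcohol.
  CH(OCH3): pendant –OCH3: C–O–C with sp³ C, no adjacent C=O → ether.
  CH(C6H5): pendant –C6H5: benzene ring → arene.
  CH=CH: C=C double bond → alkene.
  CH(OCOCH3): pendant –OC(=O)CH3: an acyloxy group → ester.
  CH(OCH3): pendant –OCH3: C–O–C with sp³ C, no adjacent C=O → ether.
  CH(CH2NH2): pendant –CH2NH2: N on sp³ C, no adjacent C=O → amine.
  CH(COOCH3): pendant –COOCH3: carbonyl C bonded to C and –OCH3 → ester.
  CH(CH2OCH3): pendant –CH2OCH3: C–O–C linkage → ether.
  C≡C: C≡C triple bond → alkyne.
  CH2OCH2: C–O–C with sp³ carbons on both sides and no adjacent C=O → ether.
  CH(CH2NH2): pendant –CH2NH2: N on sp³ C, no adjacent C=O → amine.
  CHO: terminal –CHO: carbonyl C bonded to H and C → aldehyde.
Ether appears at: CH(OCH3), CH(OCH3), CH(CH2OCH3), CH2OCH2 → 4.

4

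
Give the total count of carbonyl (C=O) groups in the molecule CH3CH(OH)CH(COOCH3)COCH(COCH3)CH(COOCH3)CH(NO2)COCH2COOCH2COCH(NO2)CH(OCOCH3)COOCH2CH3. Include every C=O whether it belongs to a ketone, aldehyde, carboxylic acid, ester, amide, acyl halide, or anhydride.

CH(COOCH3): ester, 1 C=O (running total 1).
CO: ketone, 1 C=O (running total 2).
CH(COCH3): ketone, 1 C=O (running total 3).
CH(COOCH3): ester, 1 C=O (running total 4).
CO: ketone, 1 C=O (running total 5).
CH2COOCH2: ester, 1 C=O (running total 6).
CO: ketone, 1 C=O (running total 7).
CH(OCOCH3): ester, 1 C=O (running total 8).
COOCH2CH3: ester, 1 C=O (running total 9).

9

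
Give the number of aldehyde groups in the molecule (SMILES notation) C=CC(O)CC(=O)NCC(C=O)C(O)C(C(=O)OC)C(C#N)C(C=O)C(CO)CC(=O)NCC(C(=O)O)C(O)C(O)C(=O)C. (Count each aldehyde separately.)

Reading the structure from left to right:
  CH2=CH: C=C double bond → alkene.
  CH(OH): –OH on an sp³ carbon → alcohol (secondary).
  CH2CONHCH2: –C(=O)–N– linkage → amide (the N is not an amine).
  CH(CHO): pendant –CHO: carbonyl C bonded to C and H → aldehyde.
  CH(OH): –OH on an sp³ carbon → alcohol (secondary).
  CH(COOCH3): pendant –COOCH3: carbonyl C bonded to C and –OCH3 → ester.
  CH(CN): pendant –C≡N: nitrile.
  CH(CHO): pendant –CHO: carbonyl C bonded to C and H → aldehyde.
  CH(CH2OH): pendant –CH2OH on an sp³ backbone C → alcohol.
  CH2CONHCH2: –C(=O)–N– linkage → amide (the N is not an amine).
  CH(COOH): pendant –COOH: carbonyl C bonded to C and –OH → carboxylic acid.
  CH(OH): –OH on an sp³ carbon → alcohol (secondary).
  CH(OH): –OH on an sp³ carbon → alcohol (secondary).
  CO: –C(=O)– with carbon on both sides → ketone.
Aldehyde appears at: CH(CHO), CH(CHO) → 2.

2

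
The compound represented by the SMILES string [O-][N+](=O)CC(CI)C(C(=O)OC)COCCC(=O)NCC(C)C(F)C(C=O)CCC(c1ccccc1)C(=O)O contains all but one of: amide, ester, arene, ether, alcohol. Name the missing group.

alcohol

amide: present (CH2CONHCH2 — –C(=O)–N– linkage → amide (the N is not an amine)).
ester: present (CH(COOCH3) — pendant –COOCH3: carbonyl C bonded to C and –OCH3 → ester).
arene: present (CH(C6H5) — pendant –C6H5: benzene ring → arene).
ether: present (CH2OCH2 — C–O–C with sp³ carbons on both sides and no adjacent C=O → ether).
alcohol: absent. In COOH, the –OH sits on a carbonyl carbon, making it part of a carboxylic acid, not an alcohol.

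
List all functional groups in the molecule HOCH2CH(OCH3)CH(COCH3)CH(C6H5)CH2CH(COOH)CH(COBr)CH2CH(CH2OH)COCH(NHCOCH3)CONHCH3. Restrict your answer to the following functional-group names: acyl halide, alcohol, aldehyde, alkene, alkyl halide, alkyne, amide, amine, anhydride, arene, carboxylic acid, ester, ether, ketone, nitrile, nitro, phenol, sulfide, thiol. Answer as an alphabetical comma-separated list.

Reading the structure from left to right:
  HOCH2: HO– on an sp³ carbon → alcohol.
  CH(OCH3): pendant –OCH3: C–O–C with sp³ C, no adjacent C=O → ether.
  CH(COCH3): pendant –COCH3: carbonyl C bonded to two carbons → ketone.
  CH(C6H5): pendant –C6H5: benzene ring → arene.
  CH(COOH): pendant –COOH: carbonyl C bonded to C and –OH → carboxylic acid.
  CH(COBr): pendant –C(=O)X: carbonyl C bonded to C and halogen → acyl halide.
  CH(CH2OH): pendant –CH2OH on an sp³ backbone C → alcohol.
  CO: –C(=O)– with carbon on both sides → ketone.
  CH(NHCOCH3): pendant –NHC(=O)CH3: N bonded to a carbonyl → amide (not amine).
  CONHCH3: –C(=O)NHCH3: carbonyl C bonded to C and to N → amide (the N is not an amine).

acyl halide, alcohol, amide, arene, carboxylic acid, ether, ketone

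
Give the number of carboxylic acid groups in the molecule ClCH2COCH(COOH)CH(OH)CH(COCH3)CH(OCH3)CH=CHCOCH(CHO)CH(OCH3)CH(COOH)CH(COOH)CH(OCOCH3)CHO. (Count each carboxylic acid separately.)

3

Working along the chain:
  ClCH2: halogen on an sp³ carbon → alkyl halide.
  CO: –C(=O)– with carbon on both sides → ketone.
  CH(COOH): pendant –COOH: carbonyl C bonded to C and –OH → carboxylic acid.
  CH(OH): –OH on an sp³ carbon → alcohol (secondary).
  CH(COCH3): pendant –COCH3: carbonyl C bonded to two carbons → ketone.
  CH(OCH3): pendant –OCH3: C–O–C with sp³ C, no adjacent C=O → ether.
  CH=CH: C=C double bond → alkene.
  CO: –C(=O)– with carbon on both sides → ketone.
  CH(CHO): pendant –CHO: carbonyl C bonded to C and H → aldehyde.
  CH(OCH3): pendant –OCH3: C–O–C with sp³ C, no adjacent C=O → ether.
  CH(COOH): pendant –COOH: carbonyl C bonded to C and –OH → carboxylic acid.
  CH(COOH): pendant –COOH: carbonyl C bonded to C and –OH → carboxylic acid.
  CH(OCOCH3): pendant –OC(=O)CH3: an acyloxy group → ester.
  CHO: terminal –CHO: carbonyl C bonded to H and C → aldehyde.
Carboxylic acid appears at: CH(COOH), CH(COOH), CH(COOH) → 3.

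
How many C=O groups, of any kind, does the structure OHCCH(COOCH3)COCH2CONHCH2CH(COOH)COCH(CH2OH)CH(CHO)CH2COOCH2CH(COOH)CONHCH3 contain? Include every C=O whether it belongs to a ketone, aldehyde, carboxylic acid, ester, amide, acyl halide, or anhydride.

10

OHC: aldehyde, 1 C=O (running total 1).
CH(COOCH3): ester, 1 C=O (running total 2).
CO: ketone, 1 C=O (running total 3).
CH2CONHCH2: amide, 1 C=O (running total 4).
CH(COOH): carboxylic acid, 1 C=O (running total 5).
CO: ketone, 1 C=O (running total 6).
CH(CHO): aldehyde, 1 C=O (running total 7).
CH2COOCH2: ester, 1 C=O (running total 8).
CH(COOH): carboxylic acid, 1 C=O (running total 9).
CONHCH3: amide, 1 C=O (running total 10).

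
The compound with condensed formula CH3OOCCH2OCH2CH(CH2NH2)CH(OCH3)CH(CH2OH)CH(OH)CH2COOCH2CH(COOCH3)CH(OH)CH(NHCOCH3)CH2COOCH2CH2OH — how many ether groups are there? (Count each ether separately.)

Taking each segment in turn:
  CH3OOC: CH3O–C(=O)–: carbonyl C bonded to C and to –OCH3 → ester (not ketone + ether).
  CH2OCH2: C–O–C with sp³ carbons on both sides and no adjacent C=O → ether.
  CH(CH2NH2): pendant –CH2NH2: N on sp³ C, no adjacent C=O → amine.
  CH(OCH3): pendant –OCH3: C–O–C with sp³ C, no adjacent C=O → ether.
  CH(CH2OH): pendant –CH2OH on an sp³ backbone C → alcohol.
  CH(OH): –OH on an sp³ carbon → alcohol (secondary).
  CH2COOCH2: –C(=O)–O–C with C on the carbonyl side → ester.
  CH(COOCH3): pendant –COOCH3: carbonyl C bonded to C and –OCH3 → ester.
  CH(OH): –OH on an sp³ carbon → alcohol (secondary).
  CH(NHCOCH3): pendant –NHC(=O)CH3: N bonded to a carbonyl → amide (not amine).
  CH2COOCH2: –C(=O)–O–C with C on the carbonyl side → ester.
  CH2OH: –OH on an sp³ carbon → alcohol.
Ether appears at: CH2OCH2, CH(OCH3) → 2.

2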